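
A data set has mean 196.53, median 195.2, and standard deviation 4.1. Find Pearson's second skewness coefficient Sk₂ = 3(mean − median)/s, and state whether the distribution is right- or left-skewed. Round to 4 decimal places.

Sk₂ = 3(196.53 − 195.2) / 4.1 = 3 × 1.3300 / 4.1
    = 3.9900 / 4.1 ≈ 0.9732
Sk₂ > 0 ⇒ mean > median ⇒ right-skewed (positive skew).

0.9732, right-skewed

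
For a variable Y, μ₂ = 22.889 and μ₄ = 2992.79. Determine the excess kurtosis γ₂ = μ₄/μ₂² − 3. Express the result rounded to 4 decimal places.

2.7125

μ₂² = 22.889² = 523.90632
μ₄/μ₂² = 2992.79 / 523.90632 = 5.71245
γ₂ = 5.71245 − 3 ≈ 2.7125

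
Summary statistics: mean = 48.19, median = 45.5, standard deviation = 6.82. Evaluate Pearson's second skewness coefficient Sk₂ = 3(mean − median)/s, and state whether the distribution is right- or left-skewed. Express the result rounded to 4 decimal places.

Sk₂ = 3(48.19 − 45.5) / 6.82 = 3 × 2.6900 / 6.82
    = 8.0700 / 6.82 ≈ 1.1833
Sk₂ > 0 ⇒ mean > median ⇒ right-skewed (positive skew).

1.1833, right-skewed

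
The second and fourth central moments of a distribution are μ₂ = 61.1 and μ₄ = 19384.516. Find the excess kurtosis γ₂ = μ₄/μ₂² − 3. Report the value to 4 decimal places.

2.1925

μ₂² = 61.1² = 3733.21000
μ₄/μ₂² = 19384.516 / 3733.21000 = 5.19245
γ₂ = 5.19245 − 3 ≈ 2.1925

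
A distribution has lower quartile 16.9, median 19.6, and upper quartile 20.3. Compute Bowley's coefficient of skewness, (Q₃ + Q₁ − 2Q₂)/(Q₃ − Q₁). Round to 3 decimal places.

numerator: Q₃ + Q₁ − 2Q₂ = 20.3 + 16.9 − 2×19.6 = -2.0000
denominator: Q₃ − Q₁ = 20.3 − 16.9 = 3.4000
Bowley skewness = -2.0000 / 3.4000 ≈ -0.588

-0.588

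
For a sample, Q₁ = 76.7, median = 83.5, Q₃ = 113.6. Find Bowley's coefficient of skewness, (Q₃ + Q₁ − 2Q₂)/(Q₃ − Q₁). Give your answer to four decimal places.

0.6314

numerator: Q₃ + Q₁ − 2Q₂ = 113.6 + 76.7 − 2×83.5 = 23.3000
denominator: Q₃ − Q₁ = 113.6 − 76.7 = 36.9000
Bowley skewness = 23.3000 / 36.9000 ≈ 0.6314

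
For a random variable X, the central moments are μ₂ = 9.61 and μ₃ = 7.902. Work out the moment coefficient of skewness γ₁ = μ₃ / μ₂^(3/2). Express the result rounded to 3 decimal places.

0.265

σ = √μ₂ = √9.61 = 3.10000
σ³ = μ₂^(3/2) = 29.79100
γ₁ = μ₃/σ³ = 7.902 / 29.79100 ≈ 0.265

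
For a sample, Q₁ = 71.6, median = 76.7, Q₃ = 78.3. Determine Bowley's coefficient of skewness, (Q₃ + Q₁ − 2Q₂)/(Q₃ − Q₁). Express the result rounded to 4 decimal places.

numerator: Q₃ + Q₁ − 2Q₂ = 78.3 + 71.6 − 2×76.7 = -3.5000
denominator: Q₃ − Q₁ = 78.3 − 71.6 = 6.7000
Bowley skewness = -3.5000 / 6.7000 ≈ -0.5224

-0.5224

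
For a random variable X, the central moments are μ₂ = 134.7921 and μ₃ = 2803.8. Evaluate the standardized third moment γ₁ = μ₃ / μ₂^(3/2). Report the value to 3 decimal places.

1.792

σ = √μ₂ = √134.7921 = 11.61000
σ³ = μ₂^(3/2) = 1564.93628
γ₁ = μ₃/σ³ = 2803.8 / 1564.93628 ≈ 1.792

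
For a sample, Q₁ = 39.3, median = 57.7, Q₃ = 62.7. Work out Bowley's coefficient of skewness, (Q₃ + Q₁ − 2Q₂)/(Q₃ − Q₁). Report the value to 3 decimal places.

numerator: Q₃ + Q₁ − 2Q₂ = 62.7 + 39.3 − 2×57.7 = -13.4000
denominator: Q₃ − Q₁ = 62.7 − 39.3 = 23.4000
Bowley skewness = -13.4000 / 23.4000 ≈ -0.573

-0.573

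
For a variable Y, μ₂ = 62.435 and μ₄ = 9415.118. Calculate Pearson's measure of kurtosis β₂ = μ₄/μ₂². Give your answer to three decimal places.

2.415

μ₂² = 62.435² = 3898.12923
μ₄/μ₂² = 9415.118 / 3898.12923 = 2.41529
β₂ ≈ 2.415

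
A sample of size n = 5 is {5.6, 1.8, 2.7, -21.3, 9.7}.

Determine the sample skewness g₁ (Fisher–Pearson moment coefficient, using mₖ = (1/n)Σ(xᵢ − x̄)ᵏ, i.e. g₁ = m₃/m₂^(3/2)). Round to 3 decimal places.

-1.254

x̄ = (5.6 + 1.8 + 2.7 - 21.3 + 9.7) / 5 = -0.3000
deviations (xᵢ − x̄): 5.9000, 2.1000, 3.0000, -21.0000, 10.0000
Σ(xᵢ − x̄)² = 589.2200 ⇒ m₂ = 589.2200/5 = 117.84400
Σ(xᵢ − x̄)³ = -8019.3600 ⇒ m₃ = -8019.3600/5 = -1603.87200
m₂^(3/2) = 117.84400^(1.5) = 1279.26705
g₁ = m₃ / m₂^(3/2) = -1603.87200 / 1279.26705 ≈ -1.254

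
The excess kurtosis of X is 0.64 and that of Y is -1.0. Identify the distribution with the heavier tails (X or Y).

X

Higher excess kurtosis ⇒ heavier tails relative to the normal distribution.
0.64 vs -1.0: the larger is 0.64, so X has heavier tails. (X is leptokurtic — heavier-than-normal tails; the other is platykurtic.)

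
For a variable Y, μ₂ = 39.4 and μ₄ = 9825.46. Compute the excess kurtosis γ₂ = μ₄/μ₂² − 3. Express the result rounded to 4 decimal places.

3.3294

μ₂² = 39.4² = 1552.36000
μ₄/μ₂² = 9825.46 / 1552.36000 = 6.32937
γ₂ = 6.32937 − 3 ≈ 3.3294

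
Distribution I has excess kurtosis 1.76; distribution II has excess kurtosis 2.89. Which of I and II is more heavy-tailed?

Higher excess kurtosis ⇒ heavier tails relative to the normal distribution.
1.76 vs 2.89: the larger is 2.89, so II has heavier tails.

II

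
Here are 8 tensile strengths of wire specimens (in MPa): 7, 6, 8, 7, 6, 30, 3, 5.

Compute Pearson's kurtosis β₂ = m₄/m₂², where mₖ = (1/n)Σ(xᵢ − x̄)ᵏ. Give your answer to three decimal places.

x̄ = 9.0000
Σ(xᵢ − x̄)² = 520.0000 ⇒ m₂ = 65.00000
Σ(xᵢ − x̄)⁴ = 196228.0000 ⇒ m₄ = 24528.50000
m₂² = 4225.00000
β₂ = m₄/m₂² = 24528.50000 / 4225.00000 ≈ 5.806

5.806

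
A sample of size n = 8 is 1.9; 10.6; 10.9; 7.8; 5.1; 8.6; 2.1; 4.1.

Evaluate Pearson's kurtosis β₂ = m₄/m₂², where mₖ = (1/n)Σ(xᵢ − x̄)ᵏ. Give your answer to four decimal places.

1.4985

x̄ = 6.3875
Σ(xᵢ − x̄)² = 90.4088 ⇒ m₂ = 11.30109
Σ(xᵢ − x̄)⁴ = 1531.0473 ⇒ m₄ = 191.38091
m₂² = 127.71472
β₂ = m₄/m₂² = 191.38091 / 127.71472 ≈ 1.4985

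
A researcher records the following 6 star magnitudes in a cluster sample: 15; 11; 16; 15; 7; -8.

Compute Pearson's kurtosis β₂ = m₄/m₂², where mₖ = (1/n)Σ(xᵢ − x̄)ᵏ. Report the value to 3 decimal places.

3.250

x̄ = 9.3333
Σ(xᵢ − x̄)² = 417.3333 ⇒ m₂ = 69.55556
Σ(xᵢ − x̄)⁴ = 94341.7778 ⇒ m₄ = 15723.62963
m₂² = 4837.97531
β₂ = m₄/m₂² = 15723.62963 / 4837.97531 ≈ 3.250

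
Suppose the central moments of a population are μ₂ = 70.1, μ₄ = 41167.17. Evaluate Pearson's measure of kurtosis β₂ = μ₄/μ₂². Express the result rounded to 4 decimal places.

8.3775

μ₂² = 70.1² = 4914.01000
μ₄/μ₂² = 41167.17 / 4914.01000 = 8.37751
β₂ ≈ 8.3775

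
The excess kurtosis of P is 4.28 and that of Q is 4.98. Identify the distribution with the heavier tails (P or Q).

Higher excess kurtosis ⇒ heavier tails relative to the normal distribution.
4.28 vs 4.98: the larger is 4.98, so Q has heavier tails.

Q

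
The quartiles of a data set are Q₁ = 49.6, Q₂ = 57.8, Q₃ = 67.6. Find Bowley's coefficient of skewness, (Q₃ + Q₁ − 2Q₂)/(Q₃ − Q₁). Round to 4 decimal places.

numerator: Q₃ + Q₁ − 2Q₂ = 67.6 + 49.6 − 2×57.8 = 1.6000
denominator: Q₃ − Q₁ = 67.6 − 49.6 = 18.0000
Bowley skewness = 1.6000 / 18.0000 ≈ 0.0889

0.0889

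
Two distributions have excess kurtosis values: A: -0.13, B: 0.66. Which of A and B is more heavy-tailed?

B

Higher excess kurtosis ⇒ heavier tails relative to the normal distribution.
-0.13 vs 0.66: the larger is 0.66, so B has heavier tails. (B is leptokurtic — heavier-than-normal tails; the other is platykurtic.)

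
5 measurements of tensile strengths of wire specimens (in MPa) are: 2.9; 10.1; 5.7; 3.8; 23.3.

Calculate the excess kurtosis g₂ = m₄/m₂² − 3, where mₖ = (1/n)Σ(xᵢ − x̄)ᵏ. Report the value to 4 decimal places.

x̄ = 9.1600
Σ(xᵢ − x̄)² = 280.7120 ⇒ m₂ = 56.14240
Σ(xᵢ − x̄)⁴ = 42481.0015 ⇒ m₄ = 8496.20030
m₂² = 3151.96908
g₂ = m₄/m₂² − 3 = 2.69552 − 3 ≈ -0.3045

-0.3045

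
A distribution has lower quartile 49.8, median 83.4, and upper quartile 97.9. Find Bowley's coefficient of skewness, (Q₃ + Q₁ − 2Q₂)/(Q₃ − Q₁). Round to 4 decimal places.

-0.3971

numerator: Q₃ + Q₁ − 2Q₂ = 97.9 + 49.8 − 2×83.4 = -19.1000
denominator: Q₃ − Q₁ = 97.9 − 49.8 = 48.1000
Bowley skewness = -19.1000 / 48.1000 ≈ -0.3971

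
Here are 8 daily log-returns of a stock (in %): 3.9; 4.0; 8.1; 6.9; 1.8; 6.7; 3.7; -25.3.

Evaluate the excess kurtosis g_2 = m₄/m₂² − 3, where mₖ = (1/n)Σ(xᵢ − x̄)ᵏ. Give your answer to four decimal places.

x̄ = 1.2250
Σ(xᵢ − x̄)² = 834.3350 ⇒ m₂ = 104.29188
Σ(xᵢ − x̄)⁴ = 499336.5750 ⇒ m₄ = 62417.07187
m₂² = 10876.79519
g_2 = m₄/m₂² − 3 = 5.73855 − 3 ≈ 2.7386

2.7386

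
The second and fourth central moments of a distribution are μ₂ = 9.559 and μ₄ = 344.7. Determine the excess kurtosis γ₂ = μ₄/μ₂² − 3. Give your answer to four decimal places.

μ₂² = 9.559² = 91.37448
μ₄/μ₂² = 344.7 / 91.37448 = 3.77239
γ₂ = 3.77239 − 3 ≈ 0.7724

0.7724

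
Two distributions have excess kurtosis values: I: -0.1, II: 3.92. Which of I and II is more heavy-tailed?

Higher excess kurtosis ⇒ heavier tails relative to the normal distribution.
-0.1 vs 3.92: the larger is 3.92, so II has heavier tails. (II is leptokurtic — heavier-than-normal tails; the other is platykurtic.)

II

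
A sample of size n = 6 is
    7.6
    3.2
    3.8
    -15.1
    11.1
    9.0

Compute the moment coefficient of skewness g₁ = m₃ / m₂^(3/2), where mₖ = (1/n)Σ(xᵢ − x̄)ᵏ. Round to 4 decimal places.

-1.3943

x̄ = (7.6 + 3.2 + 3.8 - 15.1 + 11.1 + 9.0) / 6 = 3.2667
deviations (xᵢ − x̄): 4.3333, -0.0667, 0.5333, -18.3667, 7.8333, 5.7333
Σ(xᵢ − x̄)² = 450.6333 ⇒ m₂ = 450.6333/6 = 75.10556
Σ(xᵢ − x̄)³ = -5445.0644 ⇒ m₃ = -5445.0644/6 = -907.51074
m₂^(3/2) = 75.10556^(1.5) = 650.89074
g₁ = m₃ / m₂^(3/2) = -907.51074 / 650.89074 ≈ -1.3943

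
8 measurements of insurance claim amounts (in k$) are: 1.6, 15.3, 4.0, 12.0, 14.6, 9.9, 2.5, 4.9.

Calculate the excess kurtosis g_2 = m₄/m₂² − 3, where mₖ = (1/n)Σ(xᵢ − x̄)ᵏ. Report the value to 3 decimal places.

x̄ = 8.1000
Σ(xᵢ − x̄)² = 213.2000 ⇒ m₂ = 26.65000
Σ(xᵢ − x̄)⁴ = 7870.2356 ⇒ m₄ = 983.77945
m₂² = 710.22250
g_2 = m₄/m₂² − 3 = 1.38517 − 3 ≈ -1.615

-1.615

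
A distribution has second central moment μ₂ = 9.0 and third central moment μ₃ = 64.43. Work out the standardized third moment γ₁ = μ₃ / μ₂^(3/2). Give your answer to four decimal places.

2.3863

σ = √μ₂ = √9.0 = 3.00000
σ³ = μ₂^(3/2) = 27.00000
γ₁ = μ₃/σ³ = 64.43 / 27.00000 ≈ 2.3863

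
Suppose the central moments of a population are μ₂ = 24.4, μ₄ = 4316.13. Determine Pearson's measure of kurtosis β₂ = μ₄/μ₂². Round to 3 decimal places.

7.250

μ₂² = 24.4² = 595.36000
μ₄/μ₂² = 4316.13 / 595.36000 = 7.24961
β₂ ≈ 7.250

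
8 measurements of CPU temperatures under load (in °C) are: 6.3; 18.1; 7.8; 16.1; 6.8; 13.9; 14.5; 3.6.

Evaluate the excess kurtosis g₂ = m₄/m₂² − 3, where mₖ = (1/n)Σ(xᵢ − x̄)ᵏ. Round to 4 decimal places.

x̄ = 10.8875
Σ(xᵢ − x̄)² = 201.7088 ⇒ m₂ = 25.21359
Σ(xᵢ − x̄)⁴ = 7330.3182 ⇒ m₄ = 916.28977
m₂² = 635.72531
g₂ = m₄/m₂² − 3 = 1.44133 − 3 ≈ -1.5587

-1.5587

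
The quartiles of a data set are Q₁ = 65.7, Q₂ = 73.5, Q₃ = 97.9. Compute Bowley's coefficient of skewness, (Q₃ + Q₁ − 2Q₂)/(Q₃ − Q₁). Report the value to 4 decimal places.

0.5155

numerator: Q₃ + Q₁ − 2Q₂ = 97.9 + 65.7 − 2×73.5 = 16.6000
denominator: Q₃ − Q₁ = 97.9 − 65.7 = 32.2000
Bowley skewness = 16.6000 / 32.2000 ≈ 0.5155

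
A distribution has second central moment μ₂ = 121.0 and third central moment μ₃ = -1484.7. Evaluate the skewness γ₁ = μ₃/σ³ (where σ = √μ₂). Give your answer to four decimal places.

-1.1155

σ = √μ₂ = √121.0 = 11.00000
σ³ = μ₂^(3/2) = 1331.00000
γ₁ = μ₃/σ³ = -1484.7 / 1331.00000 ≈ -1.1155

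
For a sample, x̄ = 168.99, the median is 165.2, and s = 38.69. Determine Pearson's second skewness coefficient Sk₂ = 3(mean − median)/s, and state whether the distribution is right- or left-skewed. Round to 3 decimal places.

Sk₂ = 3(168.99 − 165.2) / 38.69 = 3 × 3.7900 / 38.69
    = 11.3700 / 38.69 ≈ 0.294
Sk₂ > 0 ⇒ mean > median ⇒ right-skewed (positive skew).

0.294, right-skewed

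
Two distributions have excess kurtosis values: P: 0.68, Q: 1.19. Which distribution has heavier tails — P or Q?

Q

Higher excess kurtosis ⇒ heavier tails relative to the normal distribution.
0.68 vs 1.19: the larger is 1.19, so Q has heavier tails.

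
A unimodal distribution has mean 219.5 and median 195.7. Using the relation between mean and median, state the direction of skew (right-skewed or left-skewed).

right-skewed

mean − median = 219.5 − 195.7 = 23.8
mean > median ⇒ the longer tail is on the right ⇒ right-skewed (positively skewed).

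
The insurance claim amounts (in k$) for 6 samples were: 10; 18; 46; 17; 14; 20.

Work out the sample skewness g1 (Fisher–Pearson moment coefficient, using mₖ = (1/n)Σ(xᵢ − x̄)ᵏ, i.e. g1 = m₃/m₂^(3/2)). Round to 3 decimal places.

1.486

x̄ = (10 + 18 + 46 + 17 + 14 + 20) / 6 = 20.8333
deviations (xᵢ − x̄): -10.8333, -2.8333, 25.1667, -3.8333, -6.8333, -0.8333
Σ(xᵢ − x̄)² = 820.8333 ⇒ m₂ = 820.8333/6 = 136.80556
Σ(xᵢ − x̄)³ = 14269.4444 ⇒ m₃ = 14269.4444/6 = 2378.24074
m₂^(3/2) = 136.80556^(1.5) = 1600.13123
g1 = m₃ / m₂^(3/2) = 2378.24074 / 1600.13123 ≈ 1.486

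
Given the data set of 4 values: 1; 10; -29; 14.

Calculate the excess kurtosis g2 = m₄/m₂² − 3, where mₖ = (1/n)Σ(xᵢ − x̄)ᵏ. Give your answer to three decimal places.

-0.885

x̄ = -1.0000
Σ(xᵢ − x̄)² = 1134.0000 ⇒ m₂ = 283.50000
Σ(xᵢ − x̄)⁴ = 679938.0000 ⇒ m₄ = 169984.50000
m₂² = 80372.25000
g2 = m₄/m₂² − 3 = 2.11497 − 3 ≈ -0.885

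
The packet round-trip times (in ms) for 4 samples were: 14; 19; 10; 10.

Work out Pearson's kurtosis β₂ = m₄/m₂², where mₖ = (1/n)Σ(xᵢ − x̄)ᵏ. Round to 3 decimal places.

x̄ = 13.2500
Σ(xᵢ − x̄)² = 54.7500 ⇒ m₂ = 13.68750
Σ(xᵢ − x̄)⁴ = 1316.5781 ⇒ m₄ = 329.14453
m₂² = 187.34766
β₂ = m₄/m₂² = 329.14453 / 187.34766 ≈ 1.757

1.757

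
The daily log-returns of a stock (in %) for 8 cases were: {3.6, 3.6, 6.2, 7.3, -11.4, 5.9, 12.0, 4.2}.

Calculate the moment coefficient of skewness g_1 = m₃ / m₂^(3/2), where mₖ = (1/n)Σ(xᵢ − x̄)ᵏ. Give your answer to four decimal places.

-1.4839

x̄ = (3.6 + 3.6 + 6.2 + 7.3 - 11.4 + 5.9 + 12.0 + 4.2) / 8 = 3.9250
deviations (xᵢ − x̄): -0.3250, -0.3250, 2.2750, 3.3750, -15.3250, 1.9750, 8.0750, 0.2750
Σ(xᵢ − x̄)² = 320.8150 ⇒ m₂ = 320.8150/8 = 40.10187
Σ(xᵢ − x̄)³ = -3014.7532 ⇒ m₃ = -3014.7532/8 = -376.84416
m₂^(3/2) = 40.10187^(1.5) = 253.94930
g_1 = m₃ / m₂^(3/2) = -376.84416 / 253.94930 ≈ -1.4839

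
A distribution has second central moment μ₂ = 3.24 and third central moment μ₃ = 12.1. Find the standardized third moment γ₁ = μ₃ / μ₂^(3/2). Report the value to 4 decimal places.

σ = √μ₂ = √3.24 = 1.80000
σ³ = μ₂^(3/2) = 5.83200
γ₁ = μ₃/σ³ = 12.1 / 5.83200 ≈ 2.0748

2.0748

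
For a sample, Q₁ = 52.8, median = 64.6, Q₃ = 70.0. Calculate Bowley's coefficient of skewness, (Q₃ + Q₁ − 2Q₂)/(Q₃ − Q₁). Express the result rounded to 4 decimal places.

numerator: Q₃ + Q₁ − 2Q₂ = 70.0 + 52.8 − 2×64.6 = -6.4000
denominator: Q₃ − Q₁ = 70.0 − 52.8 = 17.2000
Bowley skewness = -6.4000 / 17.2000 ≈ -0.3721

-0.3721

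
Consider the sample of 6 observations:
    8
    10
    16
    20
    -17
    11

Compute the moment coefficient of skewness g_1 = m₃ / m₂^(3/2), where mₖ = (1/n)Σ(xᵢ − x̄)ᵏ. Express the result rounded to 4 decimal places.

-1.3289

x̄ = (8 + 10 + 16 + 20 - 17 + 11) / 6 = 8.0000
deviations (xᵢ − x̄): 0.0000, 2.0000, 8.0000, 12.0000, -25.0000, 3.0000
Σ(xᵢ − x̄)² = 846.0000 ⇒ m₂ = 846.0000/6 = 141.00000
Σ(xᵢ − x̄)³ = -13350.0000 ⇒ m₃ = -13350.0000/6 = -2225.00000
m₂^(3/2) = 141.00000^(1.5) = 1674.28223
g_1 = m₃ / m₂^(3/2) = -2225.00000 / 1674.28223 ≈ -1.3289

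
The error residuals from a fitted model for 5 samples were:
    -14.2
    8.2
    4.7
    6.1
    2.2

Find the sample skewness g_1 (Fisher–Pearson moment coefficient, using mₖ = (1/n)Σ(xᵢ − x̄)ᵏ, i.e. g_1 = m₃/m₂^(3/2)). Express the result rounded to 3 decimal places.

-1.286

x̄ = (-14.2 + 8.2 + 4.7 + 6.1 + 2.2) / 5 = 1.4000
deviations (xᵢ − x̄): -15.6000, 6.8000, 3.3000, 4.7000, 0.8000
Σ(xᵢ − x̄)² = 323.2200 ⇒ m₂ = 323.2200/5 = 64.64400
Σ(xᵢ − x̄)³ = -3341.7120 ⇒ m₃ = -3341.7120/5 = -668.34240
m₂^(3/2) = 64.64400^(1.5) = 519.74741
g_1 = m₃ / m₂^(3/2) = -668.34240 / 519.74741 ≈ -1.286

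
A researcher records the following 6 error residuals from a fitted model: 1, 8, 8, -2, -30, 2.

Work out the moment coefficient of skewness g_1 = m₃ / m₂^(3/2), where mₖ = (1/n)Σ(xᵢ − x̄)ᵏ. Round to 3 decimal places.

-1.480

x̄ = (1 + 8 + 8 - 2 - 30 + 2) / 6 = -2.1667
deviations (xᵢ − x̄): 3.1667, 10.1667, 10.1667, 0.1667, -27.8333, 4.1667
Σ(xᵢ − x̄)² = 1008.8333 ⇒ m₂ = 1008.8333/6 = 168.13889
Σ(xᵢ − x̄)³ = -19356.5556 ⇒ m₃ = -19356.5556/6 = -3226.09259
m₂^(3/2) = 168.13889^(1.5) = 2180.22974
g_1 = m₃ / m₂^(3/2) = -3226.09259 / 2180.22974 ≈ -1.480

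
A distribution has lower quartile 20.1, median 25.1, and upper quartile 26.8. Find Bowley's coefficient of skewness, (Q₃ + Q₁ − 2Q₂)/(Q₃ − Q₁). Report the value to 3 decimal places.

-0.493

numerator: Q₃ + Q₁ − 2Q₂ = 26.8 + 20.1 − 2×25.1 = -3.3000
denominator: Q₃ − Q₁ = 26.8 − 20.1 = 6.7000
Bowley skewness = -3.3000 / 6.7000 ≈ -0.493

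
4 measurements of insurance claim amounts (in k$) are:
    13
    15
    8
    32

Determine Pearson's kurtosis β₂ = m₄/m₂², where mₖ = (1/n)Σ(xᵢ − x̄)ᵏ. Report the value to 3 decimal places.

x̄ = 17.0000
Σ(xᵢ − x̄)² = 326.0000 ⇒ m₂ = 81.50000
Σ(xᵢ − x̄)⁴ = 57458.0000 ⇒ m₄ = 14364.50000
m₂² = 6642.25000
β₂ = m₄/m₂² = 14364.50000 / 6642.25000 ≈ 2.163

2.163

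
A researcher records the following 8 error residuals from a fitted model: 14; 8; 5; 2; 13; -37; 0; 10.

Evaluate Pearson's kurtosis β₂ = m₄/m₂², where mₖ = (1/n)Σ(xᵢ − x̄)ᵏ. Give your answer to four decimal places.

x̄ = 1.8750
Σ(xᵢ − x̄)² = 1898.8750 ⇒ m₂ = 237.35938
Σ(xᵢ − x̄)⁴ = 2326728.5254 ⇒ m₄ = 290841.06567
m₂² = 56339.47290
β₂ = m₄/m₂² = 290841.06567 / 56339.47290 ≈ 5.1623

5.1623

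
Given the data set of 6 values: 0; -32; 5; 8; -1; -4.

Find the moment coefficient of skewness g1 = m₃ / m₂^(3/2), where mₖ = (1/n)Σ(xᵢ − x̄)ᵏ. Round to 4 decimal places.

x̄ = (0 - 32 + 5 + 8 - 1 - 4) / 6 = -4.0000
deviations (xᵢ − x̄): 4.0000, -28.0000, 9.0000, 12.0000, 3.0000, 0.0000
Σ(xᵢ − x̄)² = 1034.0000 ⇒ m₂ = 1034.0000/6 = 172.33333
Σ(xᵢ − x̄)³ = -19404.0000 ⇒ m₃ = -19404.0000/6 = -3234.00000
m₂^(3/2) = 172.33333^(1.5) = 2262.31947
g1 = m₃ / m₂^(3/2) = -3234.00000 / 2262.31947 ≈ -1.4295

-1.4295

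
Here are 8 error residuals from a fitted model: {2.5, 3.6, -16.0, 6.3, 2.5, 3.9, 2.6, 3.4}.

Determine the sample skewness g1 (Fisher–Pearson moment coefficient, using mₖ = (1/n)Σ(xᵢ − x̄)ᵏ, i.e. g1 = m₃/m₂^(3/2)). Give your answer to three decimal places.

-2.119

x̄ = (2.5 + 3.6 - 16.0 + 6.3 + 2.5 + 3.9 + 2.6 + 3.4) / 8 = 1.1000
deviations (xᵢ − x̄): 1.4000, 2.5000, -17.1000, 5.2000, 1.4000, 2.8000, 1.5000, 2.3000
Σ(xᵢ − x̄)² = 345.0000 ⇒ m₂ = 345.0000/8 = 43.12500
Σ(xᵢ − x̄)³ = -4800.9960 ⇒ m₃ = -4800.9960/8 = -600.12450
m₂^(3/2) = 43.12500^(1.5) = 283.20027
g1 = m₃ / m₂^(3/2) = -600.12450 / 283.20027 ≈ -2.119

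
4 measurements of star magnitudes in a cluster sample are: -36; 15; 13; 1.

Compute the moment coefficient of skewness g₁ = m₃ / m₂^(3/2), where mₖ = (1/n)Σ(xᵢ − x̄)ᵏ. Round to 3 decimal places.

x̄ = (-36 + 15 + 13 + 1) / 4 = -1.7500
deviations (xᵢ − x̄): -34.2500, 16.7500, 14.7500, 2.7500
Σ(xᵢ − x̄)² = 1678.7500 ⇒ m₂ = 1678.7500/4 = 419.68750
Σ(xᵢ − x̄)³ = -32248.1250 ⇒ m₃ = -32248.1250/4 = -8062.03125
m₂^(3/2) = 419.68750^(1.5) = 8597.83391
g₁ = m₃ / m₂^(3/2) = -8062.03125 / 8597.83391 ≈ -0.938

-0.938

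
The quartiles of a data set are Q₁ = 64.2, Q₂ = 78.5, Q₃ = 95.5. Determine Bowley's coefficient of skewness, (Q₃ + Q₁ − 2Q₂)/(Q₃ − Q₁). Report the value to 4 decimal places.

0.0863

numerator: Q₃ + Q₁ − 2Q₂ = 95.5 + 64.2 − 2×78.5 = 2.7000
denominator: Q₃ − Q₁ = 95.5 − 64.2 = 31.3000
Bowley skewness = 2.7000 / 31.3000 ≈ 0.0863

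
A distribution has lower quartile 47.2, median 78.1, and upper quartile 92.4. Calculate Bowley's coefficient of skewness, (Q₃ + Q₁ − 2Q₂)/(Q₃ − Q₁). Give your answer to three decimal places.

numerator: Q₃ + Q₁ − 2Q₂ = 92.4 + 47.2 − 2×78.1 = -16.6000
denominator: Q₃ − Q₁ = 92.4 − 47.2 = 45.2000
Bowley skewness = -16.6000 / 45.2000 ≈ -0.367

-0.367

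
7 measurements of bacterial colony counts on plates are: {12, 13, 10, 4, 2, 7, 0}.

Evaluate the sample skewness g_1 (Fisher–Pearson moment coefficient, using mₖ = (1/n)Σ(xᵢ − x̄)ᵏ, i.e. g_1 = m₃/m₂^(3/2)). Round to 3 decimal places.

-0.086

x̄ = (12 + 13 + 10 + 4 + 2 + 7 + 0) / 7 = 6.8571
deviations (xᵢ − x̄): 5.1429, 6.1429, 3.1429, -2.8571, -4.8571, 0.1429, -6.8571
Σ(xᵢ − x̄)² = 152.8571 ⇒ m₂ = 152.8571/7 = 21.83673
Σ(xᵢ − x̄)³ = -61.4694 ⇒ m₃ = -61.4694/7 = -8.78134
m₂^(3/2) = 21.83673^(1.5) = 102.04261
g_1 = m₃ / m₂^(3/2) = -8.78134 / 102.04261 ≈ -0.086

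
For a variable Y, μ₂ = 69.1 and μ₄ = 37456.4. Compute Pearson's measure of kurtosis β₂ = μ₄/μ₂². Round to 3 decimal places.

7.845

μ₂² = 69.1² = 4774.81000
μ₄/μ₂² = 37456.4 / 4774.81000 = 7.84458
β₂ ≈ 7.845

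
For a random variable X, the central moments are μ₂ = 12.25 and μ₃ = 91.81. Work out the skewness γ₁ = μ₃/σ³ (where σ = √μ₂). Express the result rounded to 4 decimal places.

σ = √μ₂ = √12.25 = 3.50000
σ³ = μ₂^(3/2) = 42.87500
γ₁ = μ₃/σ³ = 91.81 / 42.87500 ≈ 2.1413

2.1413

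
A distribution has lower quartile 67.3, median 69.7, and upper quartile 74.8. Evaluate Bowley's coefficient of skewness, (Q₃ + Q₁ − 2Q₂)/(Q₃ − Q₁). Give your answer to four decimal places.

numerator: Q₃ + Q₁ − 2Q₂ = 74.8 + 67.3 − 2×69.7 = 2.7000
denominator: Q₃ − Q₁ = 74.8 − 67.3 = 7.5000
Bowley skewness = 2.7000 / 7.5000 ≈ 0.3600

0.3600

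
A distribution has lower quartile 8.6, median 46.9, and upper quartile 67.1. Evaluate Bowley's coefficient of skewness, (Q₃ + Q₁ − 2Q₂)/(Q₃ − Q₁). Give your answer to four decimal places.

-0.3094

numerator: Q₃ + Q₁ − 2Q₂ = 67.1 + 8.6 − 2×46.9 = -18.1000
denominator: Q₃ − Q₁ = 67.1 − 8.6 = 58.5000
Bowley skewness = -18.1000 / 58.5000 ≈ -0.3094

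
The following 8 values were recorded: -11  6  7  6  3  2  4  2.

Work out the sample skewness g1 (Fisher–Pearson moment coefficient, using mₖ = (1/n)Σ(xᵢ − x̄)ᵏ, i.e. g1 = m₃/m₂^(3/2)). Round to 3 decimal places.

-1.781

x̄ = (-11 + 6 + 7 + 6 + 3 + 2 + 4 + 2) / 8 = 2.3750
deviations (xᵢ − x̄): -13.3750, 3.6250, 4.6250, 3.6250, 0.6250, -0.3750, 1.6250, -0.3750
Σ(xᵢ − x̄)² = 229.8750 ⇒ m₂ = 229.8750/8 = 28.73438
Σ(xᵢ − x̄)³ = -2194.0313 ⇒ m₃ = -2194.0313/8 = -274.25391
m₂^(3/2) = 28.73438^(1.5) = 154.02905
g1 = m₃ / m₂^(3/2) = -274.25391 / 154.02905 ≈ -1.781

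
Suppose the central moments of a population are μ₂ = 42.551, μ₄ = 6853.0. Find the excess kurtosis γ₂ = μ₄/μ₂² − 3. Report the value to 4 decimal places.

0.7850

μ₂² = 42.551² = 1810.58760
μ₄/μ₂² = 6853.0 / 1810.58760 = 3.78496
γ₂ = 3.78496 − 3 ≈ 0.7850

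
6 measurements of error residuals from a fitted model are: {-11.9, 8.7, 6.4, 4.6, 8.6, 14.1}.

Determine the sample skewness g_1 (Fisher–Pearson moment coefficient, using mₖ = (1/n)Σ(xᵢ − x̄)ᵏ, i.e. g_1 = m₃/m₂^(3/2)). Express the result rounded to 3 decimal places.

x̄ = (-11.9 + 8.7 + 6.4 + 4.6 + 8.6 + 14.1) / 6 = 5.0833
deviations (xᵢ − x̄): -16.9833, 3.6167, 1.3167, -0.4833, 3.5167, 9.0167
Σ(xᵢ − x̄)² = 397.1483 ⇒ m₂ = 397.1483/6 = 66.19139
Σ(xᵢ − x̄)³ = -4072.5396 ⇒ m₃ = -4072.5396/6 = -678.75659
m₂^(3/2) = 66.19139^(1.5) = 538.52050
g_1 = m₃ / m₂^(3/2) = -678.75659 / 538.52050 ≈ -1.260

-1.260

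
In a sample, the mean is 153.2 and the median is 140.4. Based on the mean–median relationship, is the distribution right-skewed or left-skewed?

mean − median = 153.2 − 140.4 = 12.8
mean > median ⇒ the longer tail is on the right ⇒ right-skewed (positively skewed).

right-skewed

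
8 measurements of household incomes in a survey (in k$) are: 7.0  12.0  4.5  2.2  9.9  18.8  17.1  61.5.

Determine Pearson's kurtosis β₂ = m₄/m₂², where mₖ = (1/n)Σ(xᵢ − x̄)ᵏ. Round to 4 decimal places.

5.1508

x̄ = 16.6250
Σ(xᵢ − x̄)² = 2533.0750 ⇒ m₂ = 316.63437
Σ(xᵢ − x̄)⁴ = 4131270.7640 ⇒ m₄ = 516408.84551
m₂² = 100257.32743
β₂ = m₄/m₂² = 516408.84551 / 100257.32743 ≈ 5.1508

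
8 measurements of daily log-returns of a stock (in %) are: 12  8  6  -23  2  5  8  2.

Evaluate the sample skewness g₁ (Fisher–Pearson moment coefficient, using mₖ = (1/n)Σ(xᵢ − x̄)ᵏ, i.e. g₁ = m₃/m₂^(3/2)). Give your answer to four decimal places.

x̄ = (12 + 8 + 6 - 23 + 2 + 5 + 8 + 2) / 8 = 2.5000
deviations (xᵢ − x̄): 9.5000, 5.5000, 3.5000, -25.5000, -0.5000, 2.5000, 5.5000, -0.5000
Σ(xᵢ − x̄)² = 820.0000 ⇒ m₂ = 820.0000/8 = 102.50000
Σ(xᵢ − x̄)³ = -15333.0000 ⇒ m₃ = -15333.0000/8 = -1916.62500
m₂^(3/2) = 102.50000^(1.5) = 1037.73341
g₁ = m₃ / m₂^(3/2) = -1916.62500 / 1037.73341 ≈ -1.8469

-1.8469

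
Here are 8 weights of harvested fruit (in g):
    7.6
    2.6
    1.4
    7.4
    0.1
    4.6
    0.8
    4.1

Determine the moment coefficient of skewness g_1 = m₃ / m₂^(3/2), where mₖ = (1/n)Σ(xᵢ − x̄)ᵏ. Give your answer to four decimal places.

0.3094

x̄ = (7.6 + 2.6 + 1.4 + 7.4 + 0.1 + 4.6 + 0.8 + 4.1) / 8 = 3.5750
deviations (xᵢ − x̄): 4.0250, -0.9750, -2.1750, 3.8250, -3.4750, 1.0250, -2.7750, 0.5250
Σ(xᵢ − x̄)² = 57.6150 ⇒ m₂ = 57.6150/8 = 7.20188
Σ(xᵢ − x̄)³ = 47.8433 ⇒ m₃ = 47.8433/8 = 5.98041
m₂^(3/2) = 7.20188^(1.5) = 19.32717
g_1 = m₃ / m₂^(3/2) = 5.98041 / 19.32717 ≈ 0.3094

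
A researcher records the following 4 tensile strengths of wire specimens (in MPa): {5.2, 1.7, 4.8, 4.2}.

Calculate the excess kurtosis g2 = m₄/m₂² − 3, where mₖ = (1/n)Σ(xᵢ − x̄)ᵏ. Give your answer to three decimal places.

x̄ = 3.9750
Σ(xᵢ − x̄)² = 7.4075 ⇒ m₂ = 1.85188
Σ(xᵢ − x̄)⁴ = 29.5048 ⇒ m₄ = 7.37620
m₂² = 3.42944
g2 = m₄/m₂² − 3 = 2.15084 − 3 ≈ -0.849

-0.849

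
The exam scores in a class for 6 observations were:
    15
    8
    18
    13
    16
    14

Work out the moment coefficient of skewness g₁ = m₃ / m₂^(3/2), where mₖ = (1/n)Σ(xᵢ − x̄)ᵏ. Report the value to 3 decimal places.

x̄ = (15 + 8 + 18 + 13 + 16 + 14) / 6 = 14.0000
deviations (xᵢ − x̄): 1.0000, -6.0000, 4.0000, -1.0000, 2.0000, 0.0000
Σ(xᵢ − x̄)² = 58.0000 ⇒ m₂ = 58.0000/6 = 9.66667
Σ(xᵢ − x̄)³ = -144.0000 ⇒ m₃ = -144.0000/6 = -24.00000
m₂^(3/2) = 9.66667^(1.5) = 30.05489
g₁ = m₃ / m₂^(3/2) = -24.00000 / 30.05489 ≈ -0.799

-0.799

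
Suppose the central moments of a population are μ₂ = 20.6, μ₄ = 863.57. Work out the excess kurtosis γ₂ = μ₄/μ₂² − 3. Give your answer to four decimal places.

-0.9650

μ₂² = 20.6² = 424.36000
μ₄/μ₂² = 863.57 / 424.36000 = 2.03499
γ₂ = 2.03499 − 3 ≈ -0.9650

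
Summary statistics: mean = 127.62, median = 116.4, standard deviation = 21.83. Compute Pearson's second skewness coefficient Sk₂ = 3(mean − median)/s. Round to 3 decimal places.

Sk₂ = 3(127.62 − 116.4) / 21.83 = 3 × 11.2200 / 21.83
    = 33.6600 / 21.83 ≈ 1.542

1.542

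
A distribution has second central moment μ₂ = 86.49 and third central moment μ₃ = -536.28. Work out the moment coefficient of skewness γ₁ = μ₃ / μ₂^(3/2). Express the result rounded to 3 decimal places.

-0.667

σ = √μ₂ = √86.49 = 9.30000
σ³ = μ₂^(3/2) = 804.35700
γ₁ = μ₃/σ³ = -536.28 / 804.35700 ≈ -0.667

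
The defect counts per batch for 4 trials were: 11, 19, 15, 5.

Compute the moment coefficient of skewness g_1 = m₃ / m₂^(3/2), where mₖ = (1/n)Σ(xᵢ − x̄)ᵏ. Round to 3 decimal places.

x̄ = (11 + 19 + 15 + 5) / 4 = 12.5000
deviations (xᵢ − x̄): -1.5000, 6.5000, 2.5000, -7.5000
Σ(xᵢ − x̄)² = 107.0000 ⇒ m₂ = 107.0000/4 = 26.75000
Σ(xᵢ − x̄)³ = -135.0000 ⇒ m₃ = -135.0000/4 = -33.75000
m₂^(3/2) = 26.75000^(1.5) = 138.35208
g_1 = m₃ / m₂^(3/2) = -33.75000 / 138.35208 ≈ -0.244

-0.244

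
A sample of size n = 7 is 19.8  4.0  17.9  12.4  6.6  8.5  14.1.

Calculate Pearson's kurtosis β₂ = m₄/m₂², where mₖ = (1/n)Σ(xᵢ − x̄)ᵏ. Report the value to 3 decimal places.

1.662

x̄ = 11.9000
Σ(xᵢ − x̄)² = 205.5600 ⇒ m₂ = 29.36571
Σ(xᵢ − x̄)⁴ = 10032.1860 ⇒ m₄ = 1433.16943
m₂² = 862.34518
β₂ = m₄/m₂² = 1433.16943 / 862.34518 ≈ 1.662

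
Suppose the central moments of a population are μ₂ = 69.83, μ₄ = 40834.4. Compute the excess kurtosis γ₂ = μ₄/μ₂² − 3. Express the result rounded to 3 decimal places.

μ₂² = 69.83² = 4876.22890
μ₄/μ₂² = 40834.4 / 4876.22890 = 8.37418
γ₂ = 8.37418 − 3 ≈ 5.374

5.374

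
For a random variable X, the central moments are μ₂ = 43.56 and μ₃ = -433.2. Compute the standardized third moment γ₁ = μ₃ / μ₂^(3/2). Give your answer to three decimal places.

σ = √μ₂ = √43.56 = 6.60000
σ³ = μ₂^(3/2) = 287.49600
γ₁ = μ₃/σ³ = -433.2 / 287.49600 ≈ -1.507

-1.507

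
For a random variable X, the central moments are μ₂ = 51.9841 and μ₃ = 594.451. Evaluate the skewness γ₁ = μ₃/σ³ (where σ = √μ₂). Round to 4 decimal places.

σ = √μ₂ = √51.9841 = 7.21000
σ³ = μ₂^(3/2) = 374.80536
γ₁ = μ₃/σ³ = 594.451 / 374.80536 ≈ 1.5860

1.5860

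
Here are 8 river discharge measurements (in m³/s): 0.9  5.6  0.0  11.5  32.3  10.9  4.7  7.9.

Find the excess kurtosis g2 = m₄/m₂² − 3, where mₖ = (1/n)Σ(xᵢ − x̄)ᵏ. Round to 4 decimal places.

1.4438

x̄ = 9.2250
Σ(xᵢ − x̄)² = 730.2150 ⇒ m₂ = 91.27687
Σ(xᵢ − x̄)⁴ = 296184.0467 ⇒ m₄ = 37023.00584
m₂² = 8331.46791
g2 = m₄/m₂² − 3 = 4.44376 − 3 ≈ 1.4438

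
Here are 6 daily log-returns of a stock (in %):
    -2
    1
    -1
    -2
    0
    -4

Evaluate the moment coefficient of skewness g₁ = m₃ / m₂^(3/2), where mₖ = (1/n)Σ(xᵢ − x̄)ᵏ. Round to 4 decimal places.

x̄ = (-2 + 1 - 1 - 2 + 0 - 4) / 6 = -1.3333
deviations (xᵢ − x̄): -0.6667, 2.3333, 0.3333, -0.6667, 1.3333, -2.6667
Σ(xᵢ − x̄)² = 15.3333 ⇒ m₂ = 15.3333/6 = 2.55556
Σ(xᵢ − x̄)³ = -4.4444 ⇒ m₃ = -4.4444/6 = -0.74074
m₂^(3/2) = 2.55556^(1.5) = 4.08534
g₁ = m₃ / m₂^(3/2) = -0.74074 / 4.08534 ≈ -0.1813

-0.1813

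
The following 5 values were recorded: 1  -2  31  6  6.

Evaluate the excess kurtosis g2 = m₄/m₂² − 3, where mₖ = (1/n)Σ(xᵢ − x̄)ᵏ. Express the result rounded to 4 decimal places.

-0.0645

x̄ = 8.4000
Σ(xᵢ − x̄)² = 685.2000 ⇒ m₂ = 137.04000
Σ(xᵢ − x̄)⁴ = 275639.3760 ⇒ m₄ = 55127.87520
m₂² = 18779.96160
g2 = m₄/m₂² − 3 = 2.93546 − 3 ≈ -0.0645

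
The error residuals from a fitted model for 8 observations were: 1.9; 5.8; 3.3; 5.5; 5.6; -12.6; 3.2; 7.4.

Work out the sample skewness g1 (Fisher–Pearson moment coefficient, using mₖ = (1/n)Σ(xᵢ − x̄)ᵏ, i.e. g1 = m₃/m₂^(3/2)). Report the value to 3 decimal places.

x̄ = (1.9 + 5.8 + 3.3 + 5.5 + 5.6 - 12.6 + 3.2 + 7.4) / 8 = 2.5125
deviations (xᵢ − x̄): -0.6125, 3.2875, 0.7875, 2.9875, 3.0875, -15.1125, 0.6875, 4.8875
Σ(xᵢ − x̄)² = 283.0088 ⇒ m₂ = 283.0088/8 = 35.37609
Σ(xᵢ − x̄)³ = -3242.5478 ⇒ m₃ = -3242.5478/8 = -405.31848
m₂^(3/2) = 35.37609^(1.5) = 210.40924
g1 = m₃ / m₂^(3/2) = -405.31848 / 210.40924 ≈ -1.926

-1.926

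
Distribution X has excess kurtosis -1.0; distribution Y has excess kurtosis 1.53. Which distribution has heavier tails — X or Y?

Y

Higher excess kurtosis ⇒ heavier tails relative to the normal distribution.
-1.0 vs 1.53: the larger is 1.53, so Y has heavier tails. (Y is leptokurtic — heavier-than-normal tails; the other is platykurtic.)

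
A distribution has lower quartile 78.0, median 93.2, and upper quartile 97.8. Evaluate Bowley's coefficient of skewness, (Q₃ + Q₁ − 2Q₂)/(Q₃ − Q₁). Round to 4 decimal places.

numerator: Q₃ + Q₁ − 2Q₂ = 97.8 + 78.0 − 2×93.2 = -10.6000
denominator: Q₃ − Q₁ = 97.8 − 78.0 = 19.8000
Bowley skewness = -10.6000 / 19.8000 ≈ -0.5354

-0.5354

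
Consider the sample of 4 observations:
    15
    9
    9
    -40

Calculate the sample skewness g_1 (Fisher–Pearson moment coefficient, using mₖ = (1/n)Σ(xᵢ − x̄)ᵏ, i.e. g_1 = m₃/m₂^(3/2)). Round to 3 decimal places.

x̄ = (15 + 9 + 9 - 40) / 4 = -1.7500
deviations (xᵢ − x̄): 16.7500, 10.7500, 10.7500, -38.2500
Σ(xᵢ − x̄)² = 1974.7500 ⇒ m₂ = 1974.7500/4 = 493.68750
Σ(xᵢ − x̄)³ = -48778.1250 ⇒ m₃ = -48778.1250/4 = -12194.53125
m₂^(3/2) = 493.68750^(1.5) = 10969.28188
g_1 = m₃ / m₂^(3/2) = -12194.53125 / 10969.28188 ≈ -1.112

-1.112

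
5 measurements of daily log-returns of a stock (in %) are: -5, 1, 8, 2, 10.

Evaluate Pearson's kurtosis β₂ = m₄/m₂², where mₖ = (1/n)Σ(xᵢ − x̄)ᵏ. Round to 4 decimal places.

1.7693

x̄ = 3.2000
Σ(xᵢ − x̄)² = 142.8000 ⇒ m₂ = 28.56000
Σ(xᵢ − x̄)⁴ = 7215.6960 ⇒ m₄ = 1443.13920
m₂² = 815.67360
β₂ = m₄/m₂² = 1443.13920 / 815.67360 ≈ 1.7693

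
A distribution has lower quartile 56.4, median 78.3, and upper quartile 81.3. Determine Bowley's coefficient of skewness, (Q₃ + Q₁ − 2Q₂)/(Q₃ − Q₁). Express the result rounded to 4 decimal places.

-0.7590

numerator: Q₃ + Q₁ − 2Q₂ = 81.3 + 56.4 − 2×78.3 = -18.9000
denominator: Q₃ − Q₁ = 81.3 − 56.4 = 24.9000
Bowley skewness = -18.9000 / 24.9000 ≈ -0.7590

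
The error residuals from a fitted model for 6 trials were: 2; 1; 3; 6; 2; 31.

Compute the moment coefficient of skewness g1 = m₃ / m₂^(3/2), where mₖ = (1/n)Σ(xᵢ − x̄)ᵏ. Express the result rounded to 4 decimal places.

1.7052

x̄ = (2 + 1 + 3 + 6 + 2 + 31) / 6 = 7.5000
deviations (xᵢ − x̄): -5.5000, -6.5000, -4.5000, -1.5000, -5.5000, 23.5000
Σ(xᵢ − x̄)² = 677.5000 ⇒ m₂ = 677.5000/6 = 112.91667
Σ(xᵢ − x̄)³ = 12276.0000 ⇒ m₃ = 12276.0000/6 = 2046.00000
m₂^(3/2) = 112.91667^(1.5) = 1199.87795
g1 = m₃ / m₂^(3/2) = 2046.00000 / 1199.87795 ≈ 1.7052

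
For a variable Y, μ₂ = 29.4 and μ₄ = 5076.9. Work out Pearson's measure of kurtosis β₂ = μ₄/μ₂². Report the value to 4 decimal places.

5.8736

μ₂² = 29.4² = 864.36000
μ₄/μ₂² = 5076.9 / 864.36000 = 5.87359
β₂ ≈ 5.8736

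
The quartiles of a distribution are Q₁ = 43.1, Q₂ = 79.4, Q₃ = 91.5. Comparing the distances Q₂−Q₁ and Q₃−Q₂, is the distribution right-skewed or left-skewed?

left-skewed

Q₂ − Q₁ = 36.3;  Q₃ − Q₂ = 12.1
Q₂ − Q₁ > Q₃ − Q₂ ⇒ the lower half is more spread out ⇒ left-skewed.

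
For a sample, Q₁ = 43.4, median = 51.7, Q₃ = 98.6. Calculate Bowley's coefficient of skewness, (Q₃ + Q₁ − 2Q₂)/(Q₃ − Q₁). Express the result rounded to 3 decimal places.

numerator: Q₃ + Q₁ − 2Q₂ = 98.6 + 43.4 − 2×51.7 = 38.6000
denominator: Q₃ − Q₁ = 98.6 − 43.4 = 55.2000
Bowley skewness = 38.6000 / 55.2000 ≈ 0.699

0.699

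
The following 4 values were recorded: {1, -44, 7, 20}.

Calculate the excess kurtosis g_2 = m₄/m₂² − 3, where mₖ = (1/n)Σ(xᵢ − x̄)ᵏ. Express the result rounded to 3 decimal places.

-0.843

x̄ = -4.0000
Σ(xᵢ − x̄)² = 2322.0000 ⇒ m₂ = 580.50000
Σ(xᵢ − x̄)⁴ = 2907042.0000 ⇒ m₄ = 726760.50000
m₂² = 336980.25000
g_2 = m₄/m₂² − 3 = 2.15669 − 3 ≈ -0.843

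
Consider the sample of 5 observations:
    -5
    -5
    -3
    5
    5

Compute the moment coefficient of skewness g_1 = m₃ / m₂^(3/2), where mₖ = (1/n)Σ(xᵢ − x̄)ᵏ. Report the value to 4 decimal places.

x̄ = (-5 - 5 - 3 + 5 + 5) / 5 = -0.6000
deviations (xᵢ − x̄): -4.4000, -4.4000, -2.4000, 5.6000, 5.6000
Σ(xᵢ − x̄)² = 107.2000 ⇒ m₂ = 107.2000/5 = 21.44000
Σ(xᵢ − x̄)³ = 167.0400 ⇒ m₃ = 167.0400/5 = 33.40800
m₂^(3/2) = 21.44000^(1.5) = 99.27438
g_1 = m₃ / m₂^(3/2) = 33.40800 / 99.27438 ≈ 0.3365

0.3365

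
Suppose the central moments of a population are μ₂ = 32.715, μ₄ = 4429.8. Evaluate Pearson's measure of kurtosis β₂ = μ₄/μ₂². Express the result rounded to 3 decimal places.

4.139

μ₂² = 32.715² = 1070.27123
μ₄/μ₂² = 4429.8 / 1070.27123 = 4.13895
β₂ ≈ 4.139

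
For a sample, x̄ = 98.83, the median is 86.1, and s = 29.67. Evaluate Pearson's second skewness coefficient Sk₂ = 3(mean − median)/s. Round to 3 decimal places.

Sk₂ = 3(98.83 − 86.1) / 29.67 = 3 × 12.7300 / 29.67
    = 38.1900 / 29.67 ≈ 1.287

1.287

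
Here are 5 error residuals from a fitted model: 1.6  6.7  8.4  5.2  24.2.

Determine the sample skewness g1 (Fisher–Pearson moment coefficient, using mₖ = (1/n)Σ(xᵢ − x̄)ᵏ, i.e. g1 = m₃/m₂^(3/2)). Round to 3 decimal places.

1.187

x̄ = (1.6 + 6.7 + 8.4 + 5.2 + 24.2) / 5 = 9.2200
deviations (xᵢ − x̄): -7.6200, -2.5200, -0.8200, -4.0200, 14.9800
Σ(xᵢ − x̄)² = 305.6480 ⇒ m₂ = 305.6480/5 = 61.12960
Σ(xᵢ − x̄)³ = 2837.5481 ⇒ m₃ = 2837.5481/5 = 567.50962
m₂^(3/2) = 61.12960^(1.5) = 477.94435
g1 = m₃ / m₂^(3/2) = 567.50962 / 477.94435 ≈ 1.187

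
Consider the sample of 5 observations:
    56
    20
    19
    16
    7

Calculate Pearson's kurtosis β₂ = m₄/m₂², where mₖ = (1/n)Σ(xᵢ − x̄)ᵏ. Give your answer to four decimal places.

x̄ = 23.6000
Σ(xᵢ − x̄)² = 1417.2000 ⇒ m₂ = 283.44000
Σ(xᵢ − x̄)⁴ = 1181881.2960 ⇒ m₄ = 236376.25920
m₂² = 80338.23360
β₂ = m₄/m₂² = 236376.25920 / 80338.23360 ≈ 2.9423

2.9423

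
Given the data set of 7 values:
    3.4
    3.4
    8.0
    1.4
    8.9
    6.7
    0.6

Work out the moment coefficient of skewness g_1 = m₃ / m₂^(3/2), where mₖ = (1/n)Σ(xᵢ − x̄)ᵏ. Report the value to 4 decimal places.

x̄ = (3.4 + 3.4 + 8.0 + 1.4 + 8.9 + 6.7 + 0.6) / 7 = 4.6286
deviations (xᵢ − x̄): -1.2286, -1.2286, 3.3714, -3.2286, 4.2714, 2.0714, -4.0286
Σ(xᵢ − x̄)² = 63.5743 ⇒ m₂ = 63.5743/7 = 9.08204
Σ(xᵢ − x̄)³ = 22.3986 ⇒ m₃ = 22.3986/7 = 3.19980
m₂^(3/2) = 9.08204^(1.5) = 27.37002
g_1 = m₃ / m₂^(3/2) = 3.19980 / 27.37002 ≈ 0.1169

0.1169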